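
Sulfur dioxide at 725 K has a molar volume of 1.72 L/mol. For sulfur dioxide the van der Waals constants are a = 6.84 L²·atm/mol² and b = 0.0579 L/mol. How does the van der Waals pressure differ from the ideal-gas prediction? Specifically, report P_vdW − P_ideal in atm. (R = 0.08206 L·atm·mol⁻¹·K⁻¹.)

Ideal: P_ideal = RT/V_m = (0.08206)(725)/1.72 = 34.5892 atm
vdW: P = RT/(V_m − b) − a/V_m² = 59.4935/1.66210 − 6.84/2.95840 = 35.7942 − 2.31206 = 33.4821 atm
ΔP = 33.4821 − 34.5892 = -1.107 atm

ΔP ≈ -1.107 atm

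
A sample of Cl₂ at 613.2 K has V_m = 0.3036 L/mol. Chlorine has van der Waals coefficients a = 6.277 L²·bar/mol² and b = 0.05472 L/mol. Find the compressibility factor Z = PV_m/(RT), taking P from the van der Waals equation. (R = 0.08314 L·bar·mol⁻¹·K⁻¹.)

P = RT/(V_m − b) − a/V_m² = (0.08314)(613.2)/(0.3036 − 0.05472) − 6.277/(0.3036)²
  = 50.981/0.24888 − 68.100 = 204.84 − 68.100 = 136.74 bar
Z = PV_m/(RT) = (136.74)(0.3036)/((0.08314)(613.2)) = 41.514/50.981 = 0.8143

Z ≈ 0.8143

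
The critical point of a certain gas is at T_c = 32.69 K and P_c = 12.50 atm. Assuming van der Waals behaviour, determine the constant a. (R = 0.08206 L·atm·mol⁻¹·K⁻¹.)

From T_c = 8a/(27Rb) and P_c = a/(27b²): a = 27 R² T_c²/(64 P_c).
a = 27×(0.08206)²×(32.69)²/(64×12.50) = 194.29/800.00 = 0.2429 L²·atm/mol²

a ≈ 0.2429 L²·atm/mol²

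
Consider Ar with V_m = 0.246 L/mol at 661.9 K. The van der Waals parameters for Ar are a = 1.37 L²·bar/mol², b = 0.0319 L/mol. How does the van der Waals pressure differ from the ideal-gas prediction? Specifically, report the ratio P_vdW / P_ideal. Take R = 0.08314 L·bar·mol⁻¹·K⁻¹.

Ideal: P_ideal = RT/V_m = (0.08314)(661.9)/0.246 = 223.701 bar
vdW: P = RT/(V_m − b) − a/V_m² = 55.0304/0.214100 − 1.37/0.0605160 = 257.031 − 22.6386 = 234.392 bar
Ratio = 234.392/223.701 = 1.048

P_vdW / P_ideal ≈ 1.048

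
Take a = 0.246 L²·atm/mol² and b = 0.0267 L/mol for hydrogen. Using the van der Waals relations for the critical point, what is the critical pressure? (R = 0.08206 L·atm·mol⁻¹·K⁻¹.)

For a van der Waals gas, P_c = a/(27b²).
P_c = 0.246/(27×(0.0267)²) = 0.246/0.019248 = 12.78 atm

P_c ≈ 12.78 atm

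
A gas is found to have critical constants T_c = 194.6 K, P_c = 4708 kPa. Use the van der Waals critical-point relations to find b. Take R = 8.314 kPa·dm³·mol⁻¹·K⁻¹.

b ≈ 0.04296 dm³/mol

From T_c = 8a/(27Rb) and P_c = a/(27b²): b = R T_c/(8 P_c).
b = (8.314)(194.6)/(8×4708) = 1617.9/37664 = 0.04296 dm³/mol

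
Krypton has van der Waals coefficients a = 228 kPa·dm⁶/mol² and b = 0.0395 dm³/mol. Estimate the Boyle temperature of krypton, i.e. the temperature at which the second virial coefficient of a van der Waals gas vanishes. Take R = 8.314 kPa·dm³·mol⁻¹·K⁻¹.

For a van der Waals gas the second virial coefficient B₂ = b − a/(RT) vanishes at T_B = a/(Rb).
T_B = 228/(8.314×0.0395) = 228/0.32840 = 694.3 K

T_B ≈ 694.3 K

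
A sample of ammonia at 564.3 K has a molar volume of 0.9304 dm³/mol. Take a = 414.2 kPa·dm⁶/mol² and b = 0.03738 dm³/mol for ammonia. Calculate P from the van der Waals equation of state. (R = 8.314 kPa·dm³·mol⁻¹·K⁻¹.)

P = RT/(V_m − b) − a/V_m²
RT/(V_m − b) = (8.314)(564.3)/(0.9304 − 0.03738) = 4691.6/0.89302 = 5253.6 kPa
a/V_m² = 414.2/(0.9304)² = 478.49 kPa
P = 5253.6 − 478.49 = 4775 kPa

P ≈ 4775 kPa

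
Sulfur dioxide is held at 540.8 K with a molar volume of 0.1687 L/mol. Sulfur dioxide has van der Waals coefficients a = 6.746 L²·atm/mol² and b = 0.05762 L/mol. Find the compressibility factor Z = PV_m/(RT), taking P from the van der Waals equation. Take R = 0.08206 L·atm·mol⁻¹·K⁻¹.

P = RT/(V_m − b) − a/V_m² = (0.08206)(540.8)/(0.1687 − 0.05762) − 6.746/(0.1687)²
  = 44.378/0.11108 − 237.04 = 399.51 − 237.04 = 162.47 atm
Z = PV_m/(RT) = (162.47)(0.1687)/((0.08206)(540.8)) = 27.409/44.378 = 0.6176

Z ≈ 0.6176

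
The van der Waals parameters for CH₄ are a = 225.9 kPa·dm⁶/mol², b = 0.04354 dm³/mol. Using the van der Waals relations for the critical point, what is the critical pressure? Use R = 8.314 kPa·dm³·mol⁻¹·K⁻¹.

For a van der Waals gas, P_c = a/(27b²).
P_c = 225.9/(27×(0.04354)²) = 225.9/0.051185 = 4413 kPa

P_c ≈ 4413 kPa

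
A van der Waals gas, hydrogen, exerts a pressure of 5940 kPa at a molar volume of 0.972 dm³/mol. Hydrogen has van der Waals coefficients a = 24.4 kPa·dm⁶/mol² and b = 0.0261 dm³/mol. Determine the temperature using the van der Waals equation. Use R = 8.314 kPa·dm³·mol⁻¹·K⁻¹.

T = (P + a/V_m²)(V_m − b)/R
P + a/V_m² = 5940 + 24.4/(0.972)² = 5965.8 kPa
V_m − b = 0.972 − 0.0261 = 0.94590 dm³/mol
T = (5965.8)(0.94590)/8.314 = 678.7 K

T ≈ 678.7 K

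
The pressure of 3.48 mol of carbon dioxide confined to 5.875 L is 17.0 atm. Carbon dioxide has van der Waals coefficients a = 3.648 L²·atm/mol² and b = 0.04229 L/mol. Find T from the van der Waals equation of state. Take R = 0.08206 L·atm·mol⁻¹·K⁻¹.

T = (P + a n²/V²)(V − nb)/(nR)
P + a n²/V² = 17.0 + (3.648)(3.48)²/(5.875)² = 18.280 atm
V − nb = 5.875 − (3.48)(0.04229) = 5.7278 L
T = (18.280)(5.7278)/((3.48)(0.08206)) = 366.7 K

T ≈ 366.7 K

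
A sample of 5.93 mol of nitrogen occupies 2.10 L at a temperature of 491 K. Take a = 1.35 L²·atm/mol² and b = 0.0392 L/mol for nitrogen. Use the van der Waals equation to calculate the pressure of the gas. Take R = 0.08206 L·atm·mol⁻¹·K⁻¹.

P ≈ 117.2 atm

P = nRT/(V − nb) − a n²/V²
nRT/(V − nb) = (5.93)(0.08206)(491)/(2.10 − 5.93×0.0392) = 238.93/1.8675 = 127.94 atm
a n²/V² = (1.35)(5.93)²/(2.10)² = 10.765 atm
P = 127.94 − 10.765 = 117.2 atm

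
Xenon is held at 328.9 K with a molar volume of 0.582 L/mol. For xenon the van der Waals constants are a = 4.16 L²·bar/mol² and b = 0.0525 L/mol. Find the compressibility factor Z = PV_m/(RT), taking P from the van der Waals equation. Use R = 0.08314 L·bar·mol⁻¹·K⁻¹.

Z ≈ 0.8378

P = RT/(V_m − b) − a/V_m² = (0.08314)(328.9)/(0.582 − 0.0525) − 4.16/(0.582)²
  = 27.345/0.52950 − 12.281 = 51.643 − 12.281 = 39.362 bar
Z = PV_m/(RT) = (39.362)(0.582)/((0.08314)(328.9)) = 22.909/27.345 = 0.8378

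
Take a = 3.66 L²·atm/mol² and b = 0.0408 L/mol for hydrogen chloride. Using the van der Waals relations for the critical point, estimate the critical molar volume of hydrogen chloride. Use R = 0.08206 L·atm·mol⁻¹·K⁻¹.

V_m,c ≈ 0.1224 L/mol

For a van der Waals gas, V_m,c = 3b.
V_m,c = 3×0.0408 = 0.1224 L/mol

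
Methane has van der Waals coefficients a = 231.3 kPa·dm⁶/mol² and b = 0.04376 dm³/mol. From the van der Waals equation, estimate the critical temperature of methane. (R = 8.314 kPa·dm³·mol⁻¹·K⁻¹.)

For a van der Waals gas, T_c = 8a/(27Rb).
T_c = 8×231.3/(27×8.314×0.04376) = 1850.4/9.8232 = 188.4 K

T_c ≈ 188.4 K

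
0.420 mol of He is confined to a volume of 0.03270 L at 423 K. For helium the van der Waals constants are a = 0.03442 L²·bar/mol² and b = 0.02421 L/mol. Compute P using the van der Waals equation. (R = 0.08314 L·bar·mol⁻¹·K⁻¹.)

P = nRT/(V − nb) − a n²/V²
nRT/(V − nb) = (0.420)(0.08314)(423)/(0.03270 − 0.420×0.02421) = 14.771/0.022532 = 655.56 bar
a n²/V² = (0.03442)(0.420)²/(0.03270)² = 5.6782 bar
P = 655.56 − 5.6782 = 649.9 bar

P ≈ 649.9 bar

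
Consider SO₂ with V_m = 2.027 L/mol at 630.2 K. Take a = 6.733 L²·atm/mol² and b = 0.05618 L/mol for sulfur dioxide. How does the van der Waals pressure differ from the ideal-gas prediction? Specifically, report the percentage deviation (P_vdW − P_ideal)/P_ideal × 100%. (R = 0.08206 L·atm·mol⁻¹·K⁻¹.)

-3.57 %

Ideal: P_ideal = RT/V_m = (0.08206)(630.2)/2.027 = 25.5127 atm
vdW: P = RT/(V_m − b) − a/V_m² = 51.7142/1.97082 − 6.733/4.10873 = 26.2399 − 1.63871 = 24.6012 atm
% deviation = (24.6012 − 25.5127)/25.5127 × 100% = -3.57%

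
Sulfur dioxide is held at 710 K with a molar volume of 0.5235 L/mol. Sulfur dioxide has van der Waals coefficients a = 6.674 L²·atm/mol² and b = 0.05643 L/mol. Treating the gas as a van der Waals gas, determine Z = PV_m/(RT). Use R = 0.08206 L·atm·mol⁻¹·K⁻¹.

Z ≈ 0.9020

P = RT/(V_m − b) − a/V_m² = (0.08206)(710)/(0.5235 − 0.05643) − 6.674/(0.5235)²
  = 58.263/0.46707 − 24.353 = 124.74 − 24.353 = 100.39 atm
Z = PV_m/(RT) = (100.39)(0.5235)/((0.08206)(710)) = 52.554/58.263 = 0.9020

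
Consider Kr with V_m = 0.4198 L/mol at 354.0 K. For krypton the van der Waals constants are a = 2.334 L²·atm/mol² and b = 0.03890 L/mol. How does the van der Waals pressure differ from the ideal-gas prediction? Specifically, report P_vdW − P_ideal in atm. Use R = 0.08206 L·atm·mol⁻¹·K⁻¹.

Ideal: P_ideal = RT/V_m = (0.08206)(354.0)/0.4198 = 69.1978 atm
vdW: P = RT/(V_m − b) − a/V_m² = 29.0492/0.380900 − 2.334/0.176232 = 76.2646 − 13.2439 = 63.0207 atm
ΔP = 63.0207 − 69.1978 = -6.177 atm

ΔP ≈ -6.177 atm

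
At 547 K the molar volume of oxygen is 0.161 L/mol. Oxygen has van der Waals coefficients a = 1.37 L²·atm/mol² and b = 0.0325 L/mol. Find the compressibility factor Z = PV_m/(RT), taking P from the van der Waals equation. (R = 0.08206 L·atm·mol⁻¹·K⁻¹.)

P = RT/(V_m − b) − a/V_m² = (0.08206)(547)/(0.161 − 0.0325) − 1.37/(0.161)²
  = 44.887/0.12850 − 52.853 = 349.32 − 52.853 = 296.47 atm
Z = PV_m/(RT) = (296.47)(0.161)/((0.08206)(547)) = 47.732/44.887 = 1.063

Z ≈ 1.063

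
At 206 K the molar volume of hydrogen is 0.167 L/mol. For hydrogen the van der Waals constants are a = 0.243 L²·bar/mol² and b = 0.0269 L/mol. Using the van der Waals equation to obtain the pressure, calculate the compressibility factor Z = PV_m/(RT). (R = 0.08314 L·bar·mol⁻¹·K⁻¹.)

P = RT/(V_m − b) − a/V_m² = (0.08314)(206)/(0.167 − 0.0269) − 0.243/(0.167)²
  = 17.127/0.14010 − 8.7131 = 122.25 − 8.7131 = 113.54 bar
Z = PV_m/(RT) = (113.54)(0.167)/((0.08314)(206)) = 18.961/17.127 = 1.107

Z ≈ 1.107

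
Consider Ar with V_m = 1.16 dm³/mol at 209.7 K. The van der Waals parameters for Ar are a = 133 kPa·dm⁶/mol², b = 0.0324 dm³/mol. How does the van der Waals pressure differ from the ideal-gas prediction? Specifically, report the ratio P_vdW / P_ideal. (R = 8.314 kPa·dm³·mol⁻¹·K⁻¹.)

P_vdW / P_ideal ≈ 0.9630

Ideal: P_ideal = RT/V_m = (8.314)(209.7)/1.16 = 1502.97 kPa
vdW: P = RT/(V_m − b) − a/V_m² = 1743.45/1.12760 − 133/1.34560 = 1546.16 − 98.8407 = 1447.32 kPa
Ratio = 1447.32/1502.97 = 0.9630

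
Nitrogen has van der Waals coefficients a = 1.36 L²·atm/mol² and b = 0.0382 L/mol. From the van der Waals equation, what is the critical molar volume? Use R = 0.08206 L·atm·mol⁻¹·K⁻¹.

V_m,c ≈ 0.1146 L/mol

For a van der Waals gas, V_m,c = 3b.
V_m,c = 3×0.0382 = 0.1146 L/mol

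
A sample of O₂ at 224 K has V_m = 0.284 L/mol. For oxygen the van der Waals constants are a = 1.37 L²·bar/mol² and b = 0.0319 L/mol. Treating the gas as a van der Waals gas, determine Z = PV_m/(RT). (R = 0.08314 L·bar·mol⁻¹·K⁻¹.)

P = RT/(V_m − b) − a/V_m² = (0.08314)(224)/(0.284 − 0.0319) − 1.37/(0.284)²
  = 18.623/0.25210 − 16.986 = 73.871 − 16.986 = 56.885 bar
Z = PV_m/(RT) = (56.885)(0.284)/((0.08314)(224)) = 16.155/18.623 = 0.8675

Z ≈ 0.8675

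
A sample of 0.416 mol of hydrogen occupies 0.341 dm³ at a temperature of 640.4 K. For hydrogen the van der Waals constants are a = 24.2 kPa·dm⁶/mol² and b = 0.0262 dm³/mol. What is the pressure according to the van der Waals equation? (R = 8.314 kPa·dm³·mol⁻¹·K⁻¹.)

P = nRT/(V − nb) − a n²/V²
nRT/(V − nb) = (0.416)(8.314)(640.4)/(0.341 − 0.416×0.0262) = 2214.9/0.33010 = 6709.8 kPa
a n²/V² = (24.2)(0.416)²/(0.341)² = 36.016 kPa
P = 6709.8 − 36.016 = 6674 kPa

P ≈ 6674 kPa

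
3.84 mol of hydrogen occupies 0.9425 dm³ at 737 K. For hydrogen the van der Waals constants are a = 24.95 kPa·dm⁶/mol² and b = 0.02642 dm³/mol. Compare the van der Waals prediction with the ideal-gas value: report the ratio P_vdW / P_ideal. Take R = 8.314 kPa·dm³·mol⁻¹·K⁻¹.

Ideal: P_ideal = nRT/V = (3.84)(8.314)(737)/0.9425 = 24964.8 kPa
vdW: P = nRT/(V − nb) − a n²/V² = 23529.3/0.841047 − 367.903/0.888306 = 27976.2 − 414.162 = 27562.0 kPa
Ratio = 27562.0/24964.8 = 1.104

P_vdW / P_ideal ≈ 1.104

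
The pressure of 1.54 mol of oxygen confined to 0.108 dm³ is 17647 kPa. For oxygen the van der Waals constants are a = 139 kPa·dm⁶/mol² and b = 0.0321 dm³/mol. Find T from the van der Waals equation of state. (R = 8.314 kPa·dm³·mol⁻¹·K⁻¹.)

T = (P + a n²/V²)(V − nb)/(nR)
P + a n²/V² = 17647 + (139)(1.54)²/(0.108)² = 45909 kPa
V − nb = 0.108 − (1.54)(0.0321) = 0.058566 dm³
T = (45909)(0.058566)/((1.54)(8.314)) = 210.0 K

T ≈ 210.0 K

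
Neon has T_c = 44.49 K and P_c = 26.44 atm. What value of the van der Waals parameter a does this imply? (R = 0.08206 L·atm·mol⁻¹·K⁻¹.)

a ≈ 0.2127 L²·atm/mol²

From T_c = 8a/(27Rb) and P_c = a/(27b²): a = 27 R² T_c²/(64 P_c).
a = 27×(0.08206)²×(44.49)²/(64×26.44) = 359.87/1692.2 = 0.2127 L²·atm/mol²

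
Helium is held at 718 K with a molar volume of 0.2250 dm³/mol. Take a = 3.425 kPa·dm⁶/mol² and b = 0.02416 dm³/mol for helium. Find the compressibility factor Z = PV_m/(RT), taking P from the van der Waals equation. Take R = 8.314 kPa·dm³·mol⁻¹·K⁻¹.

Z ≈ 1.118

P = RT/(V_m − b) − a/V_m² = (8.314)(718)/(0.2250 − 0.02416) − 3.425/(0.2250)²
  = 5969.5/0.20084 − 67.654 = 29723 − 67.654 = 29655 kPa
Z = PV_m/(RT) = (29655)(0.2250)/((8.314)(718)) = 6672.4/5969.5 = 1.118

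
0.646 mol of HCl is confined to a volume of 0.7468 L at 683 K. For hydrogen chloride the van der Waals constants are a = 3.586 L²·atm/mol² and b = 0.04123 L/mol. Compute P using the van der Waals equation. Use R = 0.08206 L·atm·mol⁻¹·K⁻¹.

P = nRT/(V − nb) − a n²/V²
nRT/(V − nb) = (0.646)(0.08206)(683)/(0.7468 − 0.646×0.04123) = 36.206/0.72017 = 50.274 atm
a n²/V² = (3.586)(0.646)²/(0.7468)² = 2.6833 atm
P = 50.274 − 2.6833 = 47.59 atm

P ≈ 47.59 atm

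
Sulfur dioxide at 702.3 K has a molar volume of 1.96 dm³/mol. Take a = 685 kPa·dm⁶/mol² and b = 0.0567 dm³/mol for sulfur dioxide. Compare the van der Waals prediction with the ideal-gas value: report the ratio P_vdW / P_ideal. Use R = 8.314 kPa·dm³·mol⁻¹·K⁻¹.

Ideal: P_ideal = RT/V_m = (8.314)(702.3)/1.96 = 2979.04 kPa
vdW: P = RT/(V_m − b) − a/V_m² = 5838.92/1.90330 − 685/3.84160 = 3067.79 − 178.311 = 2889.48 kPa
Ratio = 2889.48/2979.04 = 0.9699

P_vdW / P_ideal ≈ 0.9699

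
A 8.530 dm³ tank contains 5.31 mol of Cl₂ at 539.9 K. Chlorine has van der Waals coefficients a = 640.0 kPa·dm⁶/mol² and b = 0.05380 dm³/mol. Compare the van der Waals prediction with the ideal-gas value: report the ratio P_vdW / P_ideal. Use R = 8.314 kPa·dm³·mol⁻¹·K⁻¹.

P_vdW / P_ideal ≈ 0.9459

Ideal: P_ideal = nRT/V = (5.31)(8.314)(539.9)/8.530 = 2794.27 kPa
vdW: P = nRT/(V − nb) − a n²/V² = 23835.1/8.24432 − 18045.5/72.7609 = 2891.09 − 248.011 = 2643.08 kPa
Ratio = 2643.08/2794.27 = 0.9459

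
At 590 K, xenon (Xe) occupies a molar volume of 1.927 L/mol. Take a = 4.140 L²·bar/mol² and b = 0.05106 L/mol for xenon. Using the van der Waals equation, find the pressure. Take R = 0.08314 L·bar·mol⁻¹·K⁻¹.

P = RT/(V_m − b) − a/V_m²
RT/(V_m − b) = (0.08314)(590)/(1.927 − 0.05106) = 49.053/1.8759 = 26.149 bar
a/V_m² = 4.140/(1.927)² = 1.1149 bar
P = 26.149 − 1.1149 = 25.03 bar

P ≈ 25.03 bar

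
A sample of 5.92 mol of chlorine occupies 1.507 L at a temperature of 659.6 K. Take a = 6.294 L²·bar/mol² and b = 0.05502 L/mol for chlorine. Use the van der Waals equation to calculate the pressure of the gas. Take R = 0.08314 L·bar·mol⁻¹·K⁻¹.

P ≈ 177.7 bar

P = nRT/(V − nb) − a n²/V²
nRT/(V − nb) = (5.92)(0.08314)(659.6)/(1.507 − 5.92×0.05502) = 324.65/1.1813 = 274.82 bar
a n²/V² = (6.294)(5.92)²/(1.507)² = 97.128 bar
P = 274.82 − 97.128 = 177.7 bar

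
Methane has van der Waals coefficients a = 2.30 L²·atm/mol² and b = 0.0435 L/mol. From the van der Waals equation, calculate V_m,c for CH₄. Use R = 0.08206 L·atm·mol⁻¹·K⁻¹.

V_m,c ≈ 0.1305 L/mol

For a van der Waals gas, V_m,c = 3b.
V_m,c = 3×0.0435 = 0.1305 L/mol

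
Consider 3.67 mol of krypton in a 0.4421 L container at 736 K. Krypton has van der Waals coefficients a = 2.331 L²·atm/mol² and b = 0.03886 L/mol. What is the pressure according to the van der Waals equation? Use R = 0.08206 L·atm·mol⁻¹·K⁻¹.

P ≈ 579.5 atm

P = nRT/(V − nb) − a n²/V²
nRT/(V − nb) = (3.67)(0.08206)(736)/(0.4421 − 3.67×0.03886) = 221.65/0.29948 = 740.12 atm
a n²/V² = (2.331)(3.67)²/(0.4421)² = 160.63 atm
P = 740.12 − 160.63 = 579.5 atm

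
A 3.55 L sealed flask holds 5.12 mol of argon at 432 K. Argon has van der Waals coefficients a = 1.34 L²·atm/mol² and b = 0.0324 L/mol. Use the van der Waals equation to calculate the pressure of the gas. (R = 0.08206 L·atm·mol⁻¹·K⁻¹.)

P ≈ 50.85 atm

P = nRT/(V − nb) − a n²/V²
nRT/(V − nb) = (5.12)(0.08206)(432)/(3.55 − 5.12×0.0324) = 181.50/3.3841 = 53.633 atm
a n²/V² = (1.34)(5.12)²/(3.55)² = 2.7873 atm
P = 53.633 − 2.7873 = 50.85 atm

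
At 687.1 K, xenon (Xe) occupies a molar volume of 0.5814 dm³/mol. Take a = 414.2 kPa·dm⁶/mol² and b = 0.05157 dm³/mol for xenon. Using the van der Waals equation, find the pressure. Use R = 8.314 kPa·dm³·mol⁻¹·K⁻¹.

P = RT/(V_m − b) − a/V_m²
RT/(V_m − b) = (8.314)(687.1)/(0.5814 − 0.05157) = 5712.5/0.52983 = 10782 kPa
a/V_m² = 414.2/(0.5814)² = 1225.3 kPa
P = 10782 − 1225.3 = 9557 kPa

P ≈ 9557 kPa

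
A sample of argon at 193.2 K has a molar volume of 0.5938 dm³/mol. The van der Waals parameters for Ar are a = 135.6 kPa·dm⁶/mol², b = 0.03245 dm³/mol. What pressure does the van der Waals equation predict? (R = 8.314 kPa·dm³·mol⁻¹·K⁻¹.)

P = RT/(V_m − b) − a/V_m²
RT/(V_m − b) = (8.314)(193.2)/(0.5938 − 0.03245) = 1606.3/0.56135 = 2861.5 kPa
a/V_m² = 135.6/(0.5938)² = 384.57 kPa
P = 2861.5 − 384.57 = 2477 kPa

P ≈ 2477 kPa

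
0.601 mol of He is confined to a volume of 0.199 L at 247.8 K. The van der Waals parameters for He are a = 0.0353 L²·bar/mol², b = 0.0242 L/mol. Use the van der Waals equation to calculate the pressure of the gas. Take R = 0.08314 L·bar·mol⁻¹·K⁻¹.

P ≈ 66.80 bar

P = nRT/(V − nb) − a n²/V²
nRT/(V − nb) = (0.601)(0.08314)(247.8)/(0.199 − 0.601×0.0242) = 12.382/0.18446 = 67.126 bar
a n²/V² = (0.0353)(0.601)²/(0.199)² = 0.32197 bar
P = 67.126 − 0.32197 = 66.80 bar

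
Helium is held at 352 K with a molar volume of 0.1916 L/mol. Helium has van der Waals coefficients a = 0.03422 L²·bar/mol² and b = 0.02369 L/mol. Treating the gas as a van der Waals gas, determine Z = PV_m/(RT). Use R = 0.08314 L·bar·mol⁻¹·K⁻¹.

Z ≈ 1.135

P = RT/(V_m − b) − a/V_m² = (0.08314)(352)/(0.1916 − 0.02369) − 0.03422/(0.1916)²
  = 29.265/0.16791 − 0.93216 = 174.29 − 0.93216 = 173.36 bar
Z = PV_m/(RT) = (173.36)(0.1916)/((0.08314)(352)) = 33.216/29.265 = 1.135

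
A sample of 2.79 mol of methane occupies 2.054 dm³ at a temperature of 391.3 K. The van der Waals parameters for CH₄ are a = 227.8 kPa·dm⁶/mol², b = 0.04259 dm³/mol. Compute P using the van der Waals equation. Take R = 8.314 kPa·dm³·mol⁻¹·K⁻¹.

P = nRT/(V − nb) − a n²/V²
nRT/(V − nb) = (2.79)(8.314)(391.3)/(2.054 − 2.79×0.04259) = 9076.6/1.9352 = 4690.3 kPa
a n²/V² = (227.8)(2.79)²/(2.054)² = 420.30 kPa
P = 4690.3 − 420.30 = 4270 kPa

P ≈ 4270 kPa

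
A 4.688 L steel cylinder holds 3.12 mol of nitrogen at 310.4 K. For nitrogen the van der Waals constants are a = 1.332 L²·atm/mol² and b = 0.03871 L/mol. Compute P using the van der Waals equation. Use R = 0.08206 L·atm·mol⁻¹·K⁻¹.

P ≈ 16.81 atm

P = nRT/(V − nb) − a n²/V²
nRT/(V − nb) = (3.12)(0.08206)(310.4)/(4.688 − 3.12×0.03871) = 79.471/4.5672 = 17.400 atm
a n²/V² = (1.332)(3.12)²/(4.688)² = 0.58998 atm
P = 17.400 − 0.58998 = 16.81 atm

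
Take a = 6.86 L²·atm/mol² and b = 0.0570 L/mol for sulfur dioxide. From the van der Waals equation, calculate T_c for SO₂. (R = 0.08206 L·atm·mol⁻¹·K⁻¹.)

For a van der Waals gas, T_c = 8a/(27Rb).
T_c = 8×6.86/(27×0.08206×0.0570) = 54.880/0.12629 = 434.6 K

T_c ≈ 434.6 K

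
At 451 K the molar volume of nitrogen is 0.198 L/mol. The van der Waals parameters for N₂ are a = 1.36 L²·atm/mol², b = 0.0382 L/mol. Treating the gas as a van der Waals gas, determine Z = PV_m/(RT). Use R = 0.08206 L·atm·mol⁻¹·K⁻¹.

Z ≈ 1.053

P = RT/(V_m − b) − a/V_m² = (0.08206)(451)/(0.198 − 0.0382) − 1.36/(0.198)²
  = 37.009/0.15980 − 34.690 = 231.60 − 34.690 = 196.91 atm
Z = PV_m/(RT) = (196.91)(0.198)/((0.08206)(451)) = 38.988/37.009 = 1.053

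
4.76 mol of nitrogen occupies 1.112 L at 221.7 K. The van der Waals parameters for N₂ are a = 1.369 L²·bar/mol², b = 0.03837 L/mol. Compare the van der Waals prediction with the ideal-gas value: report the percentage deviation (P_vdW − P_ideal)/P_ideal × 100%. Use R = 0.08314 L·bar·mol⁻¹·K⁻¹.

Ideal: P_ideal = nRT/V = (4.76)(0.08314)(221.7)/1.112 = 78.9002 bar
vdW: P = nRT/(V − nb) − a n²/V² = 87.7370/0.929359 − 31.0183/1.23654 = 94.4059 − 25.0848 = 69.3211 bar
% deviation = (69.3211 − 78.9002)/78.9002 × 100% = -12.14%

-12.14 %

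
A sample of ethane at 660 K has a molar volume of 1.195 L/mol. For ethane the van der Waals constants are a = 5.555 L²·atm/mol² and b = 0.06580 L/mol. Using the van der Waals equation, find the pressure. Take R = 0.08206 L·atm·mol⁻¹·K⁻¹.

P ≈ 44.07 atm

P = RT/(V_m − b) − a/V_m²
RT/(V_m − b) = (0.08206)(660)/(1.195 − 0.06580) = 54.160/1.1292 = 47.963 atm
a/V_m² = 5.555/(1.195)² = 3.8900 atm
P = 47.963 − 3.8900 = 44.07 atm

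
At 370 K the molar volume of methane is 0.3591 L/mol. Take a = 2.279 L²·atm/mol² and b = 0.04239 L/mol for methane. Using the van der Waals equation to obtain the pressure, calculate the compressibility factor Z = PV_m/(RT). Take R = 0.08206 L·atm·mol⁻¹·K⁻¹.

Z ≈ 0.9248

P = RT/(V_m − b) − a/V_m² = (0.08206)(370)/(0.3591 − 0.04239) − 2.279/(0.3591)²
  = 30.362/0.31671 − 17.673 = 95.867 − 17.673 = 78.194 atm
Z = PV_m/(RT) = (78.194)(0.3591)/((0.08206)(370)) = 28.079/30.362 = 0.9248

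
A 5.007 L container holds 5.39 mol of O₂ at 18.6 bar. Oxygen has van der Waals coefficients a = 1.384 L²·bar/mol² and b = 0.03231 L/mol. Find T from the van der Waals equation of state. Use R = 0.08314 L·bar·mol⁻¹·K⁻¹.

T = (P + a n²/V²)(V − nb)/(nR)
P + a n²/V² = 18.6 + (1.384)(5.39)²/(5.007)² = 20.204 bar
V − nb = 5.007 − (5.39)(0.03231) = 4.8328 L
T = (20.204)(4.8328)/((5.39)(0.08314)) = 217.9 K

T ≈ 217.9 K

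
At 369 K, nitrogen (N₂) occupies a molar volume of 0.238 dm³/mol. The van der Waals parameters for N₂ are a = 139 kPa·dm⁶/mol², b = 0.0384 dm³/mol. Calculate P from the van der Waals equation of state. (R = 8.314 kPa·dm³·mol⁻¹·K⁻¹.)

P = RT/(V_m − b) − a/V_m²
RT/(V_m − b) = (8.314)(369)/(0.238 − 0.0384) = 3067.9/0.19960 = 15370 kPa
a/V_m² = 139/(0.238)² = 2453.9 kPa
P = 15370 − 2453.9 = 12916 kPa

P ≈ 12916 kPa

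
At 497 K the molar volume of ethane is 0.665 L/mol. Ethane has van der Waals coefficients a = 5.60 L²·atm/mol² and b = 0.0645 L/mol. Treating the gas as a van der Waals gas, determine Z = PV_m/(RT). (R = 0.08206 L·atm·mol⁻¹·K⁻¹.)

P = RT/(V_m − b) − a/V_m² = (0.08206)(497)/(0.665 − 0.0645) − 5.60/(0.665)²
  = 40.784/0.60050 − 12.663 = 67.917 − 12.663 = 55.254 atm
Z = PV_m/(RT) = (55.254)(0.665)/((0.08206)(497)) = 36.744/40.784 = 0.9009

Z ≈ 0.9009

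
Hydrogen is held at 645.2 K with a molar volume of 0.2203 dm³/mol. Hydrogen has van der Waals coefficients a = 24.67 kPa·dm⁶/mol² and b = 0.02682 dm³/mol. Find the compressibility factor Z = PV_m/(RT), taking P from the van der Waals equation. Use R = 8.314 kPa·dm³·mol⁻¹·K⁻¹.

P = RT/(V_m − b) − a/V_m² = (8.314)(645.2)/(0.2203 − 0.02682) − 24.67/(0.2203)²
  = 5364.2/0.19348 − 508.32 = 27725 − 508.32 = 27217 kPa
Z = PV_m/(RT) = (27217)(0.2203)/((8.314)(645.2)) = 5995.9/5364.2 = 1.118

Z ≈ 1.118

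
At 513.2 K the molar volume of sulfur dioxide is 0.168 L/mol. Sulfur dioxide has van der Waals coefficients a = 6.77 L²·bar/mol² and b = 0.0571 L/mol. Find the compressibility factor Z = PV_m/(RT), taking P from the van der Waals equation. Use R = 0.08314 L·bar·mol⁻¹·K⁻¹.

Z ≈ 0.5704

P = RT/(V_m − b) − a/V_m² = (0.08314)(513.2)/(0.168 − 0.0571) − 6.77/(0.168)²
  = 42.667/0.11090 − 239.87 = 384.73 − 239.87 = 144.86 bar
Z = PV_m/(RT) = (144.86)(0.168)/((0.08314)(513.2)) = 24.336/42.667 = 0.5704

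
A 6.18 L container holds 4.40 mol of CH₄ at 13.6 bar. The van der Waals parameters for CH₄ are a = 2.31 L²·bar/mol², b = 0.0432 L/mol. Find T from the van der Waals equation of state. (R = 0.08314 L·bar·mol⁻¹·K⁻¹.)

T = (P + a n²/V²)(V − nb)/(nR)
P + a n²/V² = 13.6 + (2.31)(4.40)²/(6.18)² = 14.771 bar
V − nb = 6.18 − (4.40)(0.0432) = 5.9899 L
T = (14.771)(5.9899)/((4.40)(0.08314)) = 241.9 K

T ≈ 241.9 K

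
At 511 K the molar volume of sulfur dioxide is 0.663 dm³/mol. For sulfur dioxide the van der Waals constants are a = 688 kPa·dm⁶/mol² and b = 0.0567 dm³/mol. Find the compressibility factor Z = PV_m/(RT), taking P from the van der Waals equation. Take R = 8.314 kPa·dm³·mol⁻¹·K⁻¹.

P = RT/(V_m − b) − a/V_m² = (8.314)(511)/(0.663 − 0.0567) − 688/(0.663)²
  = 4248.5/0.60630 − 1565.2 = 7007.3 − 1565.2 = 5442.1 kPa
Z = PV_m/(RT) = (5442.1)(0.663)/((8.314)(511)) = 3608.1/4248.5 = 0.8493

Z ≈ 0.8493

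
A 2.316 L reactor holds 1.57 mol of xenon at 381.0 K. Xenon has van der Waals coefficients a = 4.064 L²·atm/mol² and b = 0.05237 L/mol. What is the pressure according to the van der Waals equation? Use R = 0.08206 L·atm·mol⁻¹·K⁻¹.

P ≈ 20.11 atm

P = nRT/(V − nb) − a n²/V²
nRT/(V − nb) = (1.57)(0.08206)(381.0)/(2.316 − 1.57×0.05237) = 49.086/2.2338 = 21.974 atm
a n²/V² = (4.064)(1.57)²/(2.316)² = 1.8676 atm
P = 21.974 − 1.8676 = 20.11 atm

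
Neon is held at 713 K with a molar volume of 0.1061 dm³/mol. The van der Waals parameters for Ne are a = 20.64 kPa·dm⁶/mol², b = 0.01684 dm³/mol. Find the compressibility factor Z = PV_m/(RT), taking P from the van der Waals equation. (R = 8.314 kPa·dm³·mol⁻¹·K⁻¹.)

Z ≈ 1.156

P = RT/(V_m − b) − a/V_m² = (8.314)(713)/(0.1061 − 0.01684) − 20.64/(0.1061)²
  = 5927.9/0.089260 − 1833.5 = 66412 − 1833.5 = 64579 kPa
Z = PV_m/(RT) = (64579)(0.1061)/((8.314)(713)) = 6851.8/5927.9 = 1.156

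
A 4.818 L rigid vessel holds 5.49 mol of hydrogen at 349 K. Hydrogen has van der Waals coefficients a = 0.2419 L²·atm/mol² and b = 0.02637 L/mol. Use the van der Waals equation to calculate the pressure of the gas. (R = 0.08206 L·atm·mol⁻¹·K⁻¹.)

P ≈ 33.33 atm

P = nRT/(V − nb) − a n²/V²
nRT/(V − nb) = (5.49)(0.08206)(349)/(4.818 − 5.49×0.02637) = 157.23/4.6732 = 33.645 atm
a n²/V² = (0.2419)(5.49)²/(4.818)² = 0.31408 atm
P = 33.645 − 0.31408 = 33.33 atm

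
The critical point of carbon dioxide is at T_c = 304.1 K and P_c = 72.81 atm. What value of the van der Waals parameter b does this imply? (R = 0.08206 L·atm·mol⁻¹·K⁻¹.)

From T_c = 8a/(27Rb) and P_c = a/(27b²): b = R T_c/(8 P_c).
b = (0.08206)(304.1)/(8×72.81) = 24.954/582.48 = 0.04284 L/mol

b ≈ 0.04284 L/mol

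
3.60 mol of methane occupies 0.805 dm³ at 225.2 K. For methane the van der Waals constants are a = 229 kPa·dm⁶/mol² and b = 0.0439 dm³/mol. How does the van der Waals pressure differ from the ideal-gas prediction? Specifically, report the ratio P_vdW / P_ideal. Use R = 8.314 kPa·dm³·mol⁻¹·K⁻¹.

Ideal: P_ideal = nRT/V = (3.60)(8.314)(225.2)/0.805 = 8373.08 kPa
vdW: P = nRT/(V − nb) − a n²/V² = 6740.33/0.646960 − 2967.84/0.648025 = 10418.5 − 4579.82 = 5838.7 kPa
Ratio = 5838.7/8373.08 = 0.6973

P_vdW / P_ideal ≈ 0.6973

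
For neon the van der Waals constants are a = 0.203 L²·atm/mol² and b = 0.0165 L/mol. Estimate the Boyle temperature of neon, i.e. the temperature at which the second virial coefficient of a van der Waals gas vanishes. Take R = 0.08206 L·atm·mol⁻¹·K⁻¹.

T_B ≈ 149.9 K

For a van der Waals gas the second virial coefficient B₂ = b − a/(RT) vanishes at T_B = a/(Rb).
T_B = 0.203/(0.08206×0.0165) = 0.203/0.0013540 = 149.9 K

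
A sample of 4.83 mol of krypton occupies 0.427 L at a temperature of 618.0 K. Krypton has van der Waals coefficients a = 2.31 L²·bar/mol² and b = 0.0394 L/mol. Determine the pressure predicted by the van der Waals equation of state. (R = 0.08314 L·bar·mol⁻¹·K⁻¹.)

P = nRT/(V − nb) − a n²/V²
nRT/(V − nb) = (4.83)(0.08314)(618.0)/(0.427 − 4.83×0.0394) = 248.17/0.23670 = 1048.5 bar
a n²/V² = (2.31)(4.83)²/(0.427)² = 295.56 bar
P = 1048.5 − 295.56 = 752.9 bar

P ≈ 752.9 bar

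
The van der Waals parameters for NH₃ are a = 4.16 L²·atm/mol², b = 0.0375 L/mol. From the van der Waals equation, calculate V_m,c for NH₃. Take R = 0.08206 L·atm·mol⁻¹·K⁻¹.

For a van der Waals gas, V_m,c = 3b.
V_m,c = 3×0.0375 = 0.1125 L/mol

V_m,c ≈ 0.1125 L/mol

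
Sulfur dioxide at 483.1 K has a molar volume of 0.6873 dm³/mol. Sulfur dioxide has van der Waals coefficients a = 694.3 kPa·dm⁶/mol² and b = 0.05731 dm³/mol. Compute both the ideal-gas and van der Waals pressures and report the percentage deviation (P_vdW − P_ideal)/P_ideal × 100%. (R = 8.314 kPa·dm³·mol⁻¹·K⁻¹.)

Ideal: P_ideal = RT/V_m = (8.314)(483.1)/0.6873 = 5843.87 kPa
vdW: P = RT/(V_m − b) − a/V_m² = 4016.49/0.629990 − 694.3/0.472381 = 6375.48 − 1469.79 = 4905.69 kPa
% deviation = (4905.69 − 5843.87)/5843.87 × 100% = -16.05%

-16.05 %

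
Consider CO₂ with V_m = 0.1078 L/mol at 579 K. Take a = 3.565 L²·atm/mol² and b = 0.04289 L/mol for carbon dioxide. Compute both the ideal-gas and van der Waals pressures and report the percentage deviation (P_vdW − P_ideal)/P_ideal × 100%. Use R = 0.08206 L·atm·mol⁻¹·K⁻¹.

-3.53 %

Ideal: P_ideal = RT/V_m = (0.08206)(579)/0.1078 = 440.749 atm
vdW: P = RT/(V_m − b) − a/V_m² = 47.5127/0.0649100 − 3.565/0.0116208 = 731.978 − 306.778 = 425.200 atm
% deviation = (425.200 − 440.749)/440.749 × 100% = -3.53%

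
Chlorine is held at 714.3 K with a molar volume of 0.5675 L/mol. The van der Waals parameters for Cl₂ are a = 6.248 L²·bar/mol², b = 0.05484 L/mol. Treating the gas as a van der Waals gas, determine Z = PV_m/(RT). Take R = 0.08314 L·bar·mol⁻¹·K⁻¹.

P = RT/(V_m − b) − a/V_m² = (0.08314)(714.3)/(0.5675 − 0.05484) − 6.248/(0.5675)²
  = 59.387/0.51266 − 19.400 = 115.84 − 19.400 = 96.44 bar
Z = PV_m/(RT) = (96.44)(0.5675)/((0.08314)(714.3)) = 54.730/59.387 = 0.9216

Z ≈ 0.9216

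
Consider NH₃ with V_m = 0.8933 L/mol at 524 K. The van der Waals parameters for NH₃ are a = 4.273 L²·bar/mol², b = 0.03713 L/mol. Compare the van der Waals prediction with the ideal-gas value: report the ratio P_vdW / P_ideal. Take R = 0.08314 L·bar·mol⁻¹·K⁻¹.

P_vdW / P_ideal ≈ 0.9336

Ideal: P_ideal = RT/V_m = (0.08314)(524)/0.8933 = 48.7690 bar
vdW: P = RT/(V_m − b) − a/V_m² = 43.5654/0.856170 − 4.273/0.797985 = 50.8841 − 5.35474 = 45.5294 bar
Ratio = 45.5294/48.7690 = 0.9336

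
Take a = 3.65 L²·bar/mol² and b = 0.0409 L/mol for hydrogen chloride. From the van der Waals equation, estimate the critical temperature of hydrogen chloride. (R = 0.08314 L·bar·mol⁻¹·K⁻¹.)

T_c ≈ 318.0 K

For a van der Waals gas, T_c = 8a/(27Rb).
T_c = 8×3.65/(27×0.08314×0.0409) = 29.200/0.091812 = 318.0 K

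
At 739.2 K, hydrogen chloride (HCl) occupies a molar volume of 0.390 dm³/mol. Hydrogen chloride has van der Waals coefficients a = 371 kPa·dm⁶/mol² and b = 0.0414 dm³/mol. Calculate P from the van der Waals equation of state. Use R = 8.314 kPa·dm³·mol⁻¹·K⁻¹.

P ≈ 15191 kPa

P = RT/(V_m − b) − a/V_m²
RT/(V_m − b) = (8.314)(739.2)/(0.390 − 0.0414) = 6145.7/0.34860 = 17630 kPa
a/V_m² = 371/(0.390)² = 2439.2 kPa
P = 17630 − 2439.2 = 15191 kPa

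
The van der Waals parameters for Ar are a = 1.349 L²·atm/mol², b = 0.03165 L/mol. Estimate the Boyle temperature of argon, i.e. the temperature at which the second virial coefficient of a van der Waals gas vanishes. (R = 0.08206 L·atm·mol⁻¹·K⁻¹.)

For a van der Waals gas the second virial coefficient B₂ = b − a/(RT) vanishes at T_B = a/(Rb).
T_B = 1.349/(0.08206×0.03165) = 1.349/0.0025972 = 519.4 K

T_B ≈ 519.4 K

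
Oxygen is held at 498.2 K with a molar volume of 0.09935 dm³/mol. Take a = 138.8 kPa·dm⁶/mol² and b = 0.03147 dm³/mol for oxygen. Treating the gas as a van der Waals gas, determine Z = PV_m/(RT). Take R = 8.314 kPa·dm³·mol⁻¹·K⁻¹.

Z ≈ 1.126

P = RT/(V_m − b) − a/V_m² = (8.314)(498.2)/(0.09935 − 0.03147) − 138.8/(0.09935)²
  = 4142.0/0.067880 − 14062 = 61019 − 14062 = 46957 kPa
Z = PV_m/(RT) = (46957)(0.09935)/((8.314)(498.2)) = 4665.2/4142.0 = 1.126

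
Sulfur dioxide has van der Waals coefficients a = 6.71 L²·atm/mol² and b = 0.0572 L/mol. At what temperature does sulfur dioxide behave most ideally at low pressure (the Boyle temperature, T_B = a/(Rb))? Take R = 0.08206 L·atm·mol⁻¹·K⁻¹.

T_B ≈ 1430 K

For a van der Waals gas the second virial coefficient B₂ = b − a/(RT) vanishes at T_B = a/(Rb).
T_B = 6.71/(0.08206×0.0572) = 6.71/0.0046938 = 1430 K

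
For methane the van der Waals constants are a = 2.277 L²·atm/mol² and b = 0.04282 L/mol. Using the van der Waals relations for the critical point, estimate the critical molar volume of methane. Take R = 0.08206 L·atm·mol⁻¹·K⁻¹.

V_m,c ≈ 0.1285 L/mol

For a van der Waals gas, V_m,c = 3b.
V_m,c = 3×0.04282 = 0.1285 L/mol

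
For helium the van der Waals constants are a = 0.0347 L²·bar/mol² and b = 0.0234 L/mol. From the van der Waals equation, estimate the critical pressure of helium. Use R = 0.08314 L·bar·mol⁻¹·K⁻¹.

P_c ≈ 2.347 bar

For a van der Waals gas, P_c = a/(27b²).
P_c = 0.0347/(27×(0.0234)²) = 0.0347/0.014784 = 2.347 bar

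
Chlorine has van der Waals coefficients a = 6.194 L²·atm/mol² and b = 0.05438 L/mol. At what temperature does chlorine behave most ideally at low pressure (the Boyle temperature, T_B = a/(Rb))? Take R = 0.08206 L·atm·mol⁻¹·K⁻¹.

T_B ≈ 1388 K

For a van der Waals gas the second virial coefficient B₂ = b − a/(RT) vanishes at T_B = a/(Rb).
T_B = 6.194/(0.08206×0.05438) = 6.194/0.0044624 = 1388 K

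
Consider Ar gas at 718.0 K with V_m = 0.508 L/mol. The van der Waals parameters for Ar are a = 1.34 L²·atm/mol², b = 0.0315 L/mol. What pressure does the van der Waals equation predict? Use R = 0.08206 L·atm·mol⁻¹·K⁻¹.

P = RT/(V_m − b) − a/V_m²
RT/(V_m − b) = (0.08206)(718.0)/(0.508 − 0.0315) = 58.919/0.47650 = 123.65 atm
a/V_m² = 1.34/(0.508)² = 5.1925 atm
P = 123.65 − 5.1925 = 118.5 atm

P ≈ 118.5 atm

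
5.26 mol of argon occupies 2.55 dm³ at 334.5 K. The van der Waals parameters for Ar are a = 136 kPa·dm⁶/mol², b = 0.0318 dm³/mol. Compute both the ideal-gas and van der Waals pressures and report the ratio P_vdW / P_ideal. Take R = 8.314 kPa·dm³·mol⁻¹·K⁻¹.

Ideal: P_ideal = nRT/V = (5.26)(8.314)(334.5)/2.55 = 5736.56 kPa
vdW: P = nRT/(V − nb) − a n²/V² = 14628.2/2.38273 − 3762.79/6.50250 = 6139.26 − 578.668 = 5560.59 kPa
Ratio = 5560.59/5736.56 = 0.9693

P_vdW / P_ideal ≈ 0.9693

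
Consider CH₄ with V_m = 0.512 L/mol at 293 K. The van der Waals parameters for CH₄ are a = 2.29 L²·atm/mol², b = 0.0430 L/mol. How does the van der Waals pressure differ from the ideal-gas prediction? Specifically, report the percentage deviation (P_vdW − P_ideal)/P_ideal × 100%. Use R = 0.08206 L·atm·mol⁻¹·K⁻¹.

Ideal: P_ideal = RT/V_m = (0.08206)(293)/0.512 = 46.9601 atm
vdW: P = RT/(V_m − b) − a/V_m² = 24.0436/0.469000 − 2.29/0.262144 = 51.2657 − 8.73566 = 42.5300 atm
% deviation = (42.5300 − 46.9601)/46.9601 × 100% = -9.43%

-9.43 %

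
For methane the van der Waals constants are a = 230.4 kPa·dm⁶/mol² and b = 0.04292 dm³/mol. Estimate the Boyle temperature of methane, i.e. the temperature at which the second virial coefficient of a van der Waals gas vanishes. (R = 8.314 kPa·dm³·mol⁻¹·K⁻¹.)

T_B ≈ 645.7 K

For a van der Waals gas the second virial coefficient B₂ = b − a/(RT) vanishes at T_B = a/(Rb).
T_B = 230.4/(8.314×0.04292) = 230.4/0.35684 = 645.7 K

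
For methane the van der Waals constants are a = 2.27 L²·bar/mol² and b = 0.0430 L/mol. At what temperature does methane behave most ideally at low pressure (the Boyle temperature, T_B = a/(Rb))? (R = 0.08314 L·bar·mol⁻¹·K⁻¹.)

For a van der Waals gas the second virial coefficient B₂ = b − a/(RT) vanishes at T_B = a/(Rb).
T_B = 2.27/(0.08314×0.0430) = 2.27/0.0035750 = 635.0 K

T_B ≈ 635.0 K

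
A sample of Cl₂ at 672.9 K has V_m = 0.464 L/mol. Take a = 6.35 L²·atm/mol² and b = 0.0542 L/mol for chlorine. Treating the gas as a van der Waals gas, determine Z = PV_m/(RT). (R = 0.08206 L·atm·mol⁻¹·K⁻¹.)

Z ≈ 0.8844

P = RT/(V_m − b) − a/V_m² = (0.08206)(672.9)/(0.464 − 0.0542) − 6.35/(0.464)²
  = 55.218/0.40980 − 29.494 = 134.74 − 29.494 = 105.25 atm
Z = PV_m/(RT) = (105.25)(0.464)/((0.08206)(672.9)) = 48.836/55.218 = 0.8844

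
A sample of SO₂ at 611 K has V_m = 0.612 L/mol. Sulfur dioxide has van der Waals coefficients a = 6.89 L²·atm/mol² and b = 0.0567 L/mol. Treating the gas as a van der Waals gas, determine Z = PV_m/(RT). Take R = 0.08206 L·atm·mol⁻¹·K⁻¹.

P = RT/(V_m − b) − a/V_m² = (0.08206)(611)/(0.612 − 0.0567) − 6.89/(0.612)²
  = 50.139/0.55530 − 18.396 = 90.292 − 18.396 = 71.896 atm
Z = PV_m/(RT) = (71.896)(0.612)/((0.08206)(611)) = 44.000/50.139 = 0.8776

Z ≈ 0.8776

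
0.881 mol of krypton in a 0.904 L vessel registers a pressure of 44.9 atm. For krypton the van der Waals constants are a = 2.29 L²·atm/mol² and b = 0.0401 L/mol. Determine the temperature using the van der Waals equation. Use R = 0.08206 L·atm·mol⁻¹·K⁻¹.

T ≈ 565.6 K

T = (P + a n²/V²)(V − nb)/(nR)
P + a n²/V² = 44.9 + (2.29)(0.881)²/(0.904)² = 47.075 atm
V − nb = 0.904 − (0.881)(0.0401) = 0.86867 L
T = (47.075)(0.86867)/((0.881)(0.08206)) = 565.6 K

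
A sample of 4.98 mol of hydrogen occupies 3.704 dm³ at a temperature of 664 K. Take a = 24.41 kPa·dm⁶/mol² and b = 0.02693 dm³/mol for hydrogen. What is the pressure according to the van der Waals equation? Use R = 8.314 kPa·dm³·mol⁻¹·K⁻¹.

P ≈ 7657 kPa

P = nRT/(V − nb) − a n²/V²
nRT/(V − nb) = (4.98)(8.314)(664)/(3.704 − 4.98×0.02693) = 27492/3.5699 = 7701.1 kPa
a n²/V² = (24.41)(4.98)²/(3.704)² = 44.125 kPa
P = 7701.1 − 44.125 = 7657 kPa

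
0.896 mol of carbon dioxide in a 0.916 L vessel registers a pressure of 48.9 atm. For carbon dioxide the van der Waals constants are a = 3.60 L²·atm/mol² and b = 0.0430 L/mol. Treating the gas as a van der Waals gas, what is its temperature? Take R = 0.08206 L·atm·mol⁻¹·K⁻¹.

T ≈ 624.7 K

T = (P + a n²/V²)(V − nb)/(nR)
P + a n²/V² = 48.9 + (3.60)(0.896)²/(0.916)² = 52.345 atm
V − nb = 0.916 − (0.896)(0.0430) = 0.87747 L
T = (52.345)(0.87747)/((0.896)(0.08206)) = 624.7 K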